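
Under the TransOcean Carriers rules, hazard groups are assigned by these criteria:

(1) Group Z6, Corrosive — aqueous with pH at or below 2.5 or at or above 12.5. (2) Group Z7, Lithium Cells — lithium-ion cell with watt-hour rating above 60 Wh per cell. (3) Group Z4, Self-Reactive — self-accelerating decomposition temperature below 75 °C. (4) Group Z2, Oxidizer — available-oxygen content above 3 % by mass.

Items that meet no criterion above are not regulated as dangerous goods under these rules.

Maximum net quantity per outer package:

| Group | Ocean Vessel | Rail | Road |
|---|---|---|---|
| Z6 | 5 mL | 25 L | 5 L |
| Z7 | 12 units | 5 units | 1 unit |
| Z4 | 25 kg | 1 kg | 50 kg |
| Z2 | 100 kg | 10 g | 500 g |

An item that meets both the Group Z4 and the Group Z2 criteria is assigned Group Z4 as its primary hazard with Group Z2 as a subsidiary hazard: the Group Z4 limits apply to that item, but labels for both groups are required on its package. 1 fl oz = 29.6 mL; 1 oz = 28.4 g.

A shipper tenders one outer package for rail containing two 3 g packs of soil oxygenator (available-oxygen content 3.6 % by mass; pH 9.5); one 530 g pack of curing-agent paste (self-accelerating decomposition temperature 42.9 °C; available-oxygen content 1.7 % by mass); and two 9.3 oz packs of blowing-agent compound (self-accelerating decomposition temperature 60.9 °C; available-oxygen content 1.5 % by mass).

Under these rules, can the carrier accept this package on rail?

No

Soil oxygenator: available-oxygen content 3.6 % by mass > 3 % by mass → Group Z2 (Oxidizer).
Curing-agent paste: self-accelerating decomposition temperature 42.9 °C < 75 °C → Group Z4 (Self-Reactive).
Blowing-agent compound: self-accelerating decomposition temperature 60.9 °C < 75 °C → Group Z4 (Self-Reactive).
Group Z4 net quantity: 530 g + (two 9.3 oz packs = 528.24 g) = 1058.24 g.
1058.24 g > 1 kg (rail limit, Group Z4) — over the limit.
Group Z2 quantity: two 3 g packs = 6 g.
6 g ≤ 10 g (rail limit, Group Z2) — within limit.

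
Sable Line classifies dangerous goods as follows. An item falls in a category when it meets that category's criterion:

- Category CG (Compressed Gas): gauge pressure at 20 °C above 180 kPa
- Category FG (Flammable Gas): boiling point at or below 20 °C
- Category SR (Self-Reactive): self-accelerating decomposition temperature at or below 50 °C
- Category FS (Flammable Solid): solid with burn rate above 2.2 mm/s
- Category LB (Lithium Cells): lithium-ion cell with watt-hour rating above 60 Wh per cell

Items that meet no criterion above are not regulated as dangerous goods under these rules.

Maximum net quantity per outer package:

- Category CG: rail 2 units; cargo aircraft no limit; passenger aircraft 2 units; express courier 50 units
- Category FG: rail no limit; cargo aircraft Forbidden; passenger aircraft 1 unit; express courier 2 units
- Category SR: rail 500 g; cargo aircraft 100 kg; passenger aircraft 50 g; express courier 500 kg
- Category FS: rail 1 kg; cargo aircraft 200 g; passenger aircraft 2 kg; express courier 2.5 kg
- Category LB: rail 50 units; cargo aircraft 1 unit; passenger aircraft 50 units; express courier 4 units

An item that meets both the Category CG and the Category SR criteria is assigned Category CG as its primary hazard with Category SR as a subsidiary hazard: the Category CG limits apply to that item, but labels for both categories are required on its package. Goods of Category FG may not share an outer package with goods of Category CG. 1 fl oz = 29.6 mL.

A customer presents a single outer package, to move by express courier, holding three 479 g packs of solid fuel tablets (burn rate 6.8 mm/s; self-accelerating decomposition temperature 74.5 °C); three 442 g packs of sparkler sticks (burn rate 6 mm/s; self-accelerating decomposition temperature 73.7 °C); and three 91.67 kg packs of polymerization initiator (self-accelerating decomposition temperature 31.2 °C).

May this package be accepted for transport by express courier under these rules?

No

The solid fuel tablets have burn rate 6.8 mm/s, which is > 2.2 mm/s, so they are Category FS (Flammable Solid).
The sparkler sticks have burn rate 6 mm/s, which is > 2.2 mm/s, so they are Category FS (Flammable Solid).
The polymerization initiator has self-accelerating decomposition temperature 31.2 °C, which is ≤ 50 °C, so it is Category SR (Self-Reactive).
Total Category FS: (three 479 g packs = 1.437 kg) + (three 442 g packs = 1.326 kg) = 2.763 kg.
That exceeds the Category FS express courier limit of 2.5 kg.
Category SR quantity: three 91.67 kg packs = 275.01 kg.
That is within the Category SR express courier limit of 500 kg.
The segregation rule (Category FG with Category CG) does not apply to Category FS with Category SR.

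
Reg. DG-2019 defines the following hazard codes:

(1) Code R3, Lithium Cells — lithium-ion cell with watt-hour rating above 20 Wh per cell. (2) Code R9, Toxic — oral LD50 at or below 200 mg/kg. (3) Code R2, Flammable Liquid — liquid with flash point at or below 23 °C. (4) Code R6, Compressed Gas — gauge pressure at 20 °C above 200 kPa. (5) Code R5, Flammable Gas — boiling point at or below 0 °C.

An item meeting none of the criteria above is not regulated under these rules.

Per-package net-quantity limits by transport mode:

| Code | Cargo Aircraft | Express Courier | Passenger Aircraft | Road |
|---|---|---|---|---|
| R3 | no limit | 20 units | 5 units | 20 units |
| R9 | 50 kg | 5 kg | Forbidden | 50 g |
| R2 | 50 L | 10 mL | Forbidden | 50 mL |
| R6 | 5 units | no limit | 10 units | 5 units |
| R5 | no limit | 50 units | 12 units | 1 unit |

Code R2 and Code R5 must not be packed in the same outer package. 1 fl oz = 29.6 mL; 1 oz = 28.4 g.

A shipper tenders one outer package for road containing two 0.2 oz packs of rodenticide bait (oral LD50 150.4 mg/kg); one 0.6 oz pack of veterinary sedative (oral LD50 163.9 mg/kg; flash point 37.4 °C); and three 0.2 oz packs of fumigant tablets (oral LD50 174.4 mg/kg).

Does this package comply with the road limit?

The rodenticide bait has oral LD50 150.4 mg/kg, which is ≤ 200 mg/kg, so it is Code R9 (Toxic).
The veterinary sedative has oral LD50 163.9 mg/kg, which is ≤ 200 mg/kg, so it is Code R9 (Toxic).
Fumigant tablets: oral LD50 174.4 mg/kg ≤ 200 mg/kg → Code R9 (Toxic).
Code R9 net quantity: (two 0.2 oz packs = 11.36 g) + (one 0.6 oz pack = 17.04 g) + (three 0.2 oz packs = 17.04 g) = 45.44 g.
45.44 g ≤ 50 g (road limit, Code R9) — within limit.

Yes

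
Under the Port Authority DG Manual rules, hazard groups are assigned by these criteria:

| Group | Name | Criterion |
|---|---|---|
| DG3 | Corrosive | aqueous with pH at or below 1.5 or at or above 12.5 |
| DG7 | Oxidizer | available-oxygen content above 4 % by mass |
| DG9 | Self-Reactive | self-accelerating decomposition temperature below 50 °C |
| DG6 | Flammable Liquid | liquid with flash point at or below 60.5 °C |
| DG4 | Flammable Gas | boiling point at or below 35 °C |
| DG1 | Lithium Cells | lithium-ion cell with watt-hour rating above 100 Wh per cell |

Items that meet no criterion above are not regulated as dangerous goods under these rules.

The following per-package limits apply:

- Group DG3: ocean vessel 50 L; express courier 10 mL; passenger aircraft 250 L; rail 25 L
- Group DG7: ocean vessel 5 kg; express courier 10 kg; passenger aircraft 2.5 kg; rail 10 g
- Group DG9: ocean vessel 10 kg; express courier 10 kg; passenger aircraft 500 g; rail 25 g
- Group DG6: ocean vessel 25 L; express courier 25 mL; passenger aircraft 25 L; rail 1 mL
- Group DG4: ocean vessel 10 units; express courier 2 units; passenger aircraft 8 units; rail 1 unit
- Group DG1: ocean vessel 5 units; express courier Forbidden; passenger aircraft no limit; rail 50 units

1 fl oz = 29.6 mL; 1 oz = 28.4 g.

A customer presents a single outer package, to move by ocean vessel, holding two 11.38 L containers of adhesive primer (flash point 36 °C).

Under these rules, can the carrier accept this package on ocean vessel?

Yes

Adhesive primer: flash point 36 °C ≤ 60.5 °C → Group DG6 (Flammable Liquid).
Group DG6 quantity: two 11.38 L containers = 22.76 L.
That is within the Group DG6 ocean vessel limit of 25 L.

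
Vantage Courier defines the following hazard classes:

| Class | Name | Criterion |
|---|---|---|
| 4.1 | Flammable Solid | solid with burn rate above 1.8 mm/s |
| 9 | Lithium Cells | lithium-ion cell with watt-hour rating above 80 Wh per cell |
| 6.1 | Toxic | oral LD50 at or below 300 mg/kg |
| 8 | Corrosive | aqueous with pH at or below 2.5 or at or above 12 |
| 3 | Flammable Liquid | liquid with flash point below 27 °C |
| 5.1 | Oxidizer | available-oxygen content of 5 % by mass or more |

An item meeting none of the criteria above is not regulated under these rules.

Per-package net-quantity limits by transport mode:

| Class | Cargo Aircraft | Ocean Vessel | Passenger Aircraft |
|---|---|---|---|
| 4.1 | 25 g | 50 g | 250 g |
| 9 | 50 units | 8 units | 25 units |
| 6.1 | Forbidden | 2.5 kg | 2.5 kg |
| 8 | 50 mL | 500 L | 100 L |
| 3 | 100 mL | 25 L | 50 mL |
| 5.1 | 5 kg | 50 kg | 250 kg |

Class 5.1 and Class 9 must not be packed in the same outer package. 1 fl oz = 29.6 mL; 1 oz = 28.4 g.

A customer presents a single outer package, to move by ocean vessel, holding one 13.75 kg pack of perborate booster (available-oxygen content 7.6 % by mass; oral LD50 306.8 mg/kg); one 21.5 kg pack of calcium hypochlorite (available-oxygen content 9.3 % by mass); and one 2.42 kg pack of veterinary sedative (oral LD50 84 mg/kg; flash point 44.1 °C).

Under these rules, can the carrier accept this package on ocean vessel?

With available-oxygen content 7.6 % by mass (≥ 5 % by mass), the perborate booster falls in Class 5.1.
The calcium hypochlorite has available-oxygen content 9.3 % by mass, which is ≥ 5 % by mass, so it is Class 5.1 (Oxidizer).
The veterinary sedative has oral LD50 84 mg/kg, which is ≤ 300 mg/kg, so it is Class 6.1 (Toxic).
Class 5.1 net quantity: 13.75 kg + 21.5 kg = 35.25 kg.
35.25 kg ≤ 50 kg (ocean vessel limit, Class 5.1) — within limit.
Class 6.1 quantity: 2.42 kg.
That is within the Class 6.1 ocean vessel limit of 2.5 kg.
The segregation rule (Class 5.1 with Class 9) does not apply to Class 5.1 with Class 6.1.
Every hazard class is within its ocean vessel limit and no segregation rule is violated.

Yes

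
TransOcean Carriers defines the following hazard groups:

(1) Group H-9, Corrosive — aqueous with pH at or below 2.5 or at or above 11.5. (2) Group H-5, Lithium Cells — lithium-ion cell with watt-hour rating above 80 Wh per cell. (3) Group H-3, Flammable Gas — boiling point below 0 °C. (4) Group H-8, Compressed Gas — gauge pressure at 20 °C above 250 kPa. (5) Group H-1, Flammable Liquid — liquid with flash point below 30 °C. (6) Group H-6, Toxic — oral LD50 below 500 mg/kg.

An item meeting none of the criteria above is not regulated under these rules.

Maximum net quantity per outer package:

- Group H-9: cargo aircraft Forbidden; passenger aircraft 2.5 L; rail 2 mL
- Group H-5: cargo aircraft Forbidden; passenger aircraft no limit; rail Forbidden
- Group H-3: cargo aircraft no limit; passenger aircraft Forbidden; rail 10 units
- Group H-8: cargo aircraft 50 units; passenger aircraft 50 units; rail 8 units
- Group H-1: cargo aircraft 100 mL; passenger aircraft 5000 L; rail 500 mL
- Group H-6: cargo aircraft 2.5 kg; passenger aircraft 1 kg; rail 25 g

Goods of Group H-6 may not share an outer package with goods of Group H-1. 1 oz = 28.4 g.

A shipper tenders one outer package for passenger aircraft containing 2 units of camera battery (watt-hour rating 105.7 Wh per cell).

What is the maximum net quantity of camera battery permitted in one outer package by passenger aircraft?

Watt-hour rating 105.7 Wh per cell meets the Group H-5 criterion (Lithium Cells), so the camera battery is Group H-5.
The passenger aircraft limit for Group H-5 is no limit.

no limit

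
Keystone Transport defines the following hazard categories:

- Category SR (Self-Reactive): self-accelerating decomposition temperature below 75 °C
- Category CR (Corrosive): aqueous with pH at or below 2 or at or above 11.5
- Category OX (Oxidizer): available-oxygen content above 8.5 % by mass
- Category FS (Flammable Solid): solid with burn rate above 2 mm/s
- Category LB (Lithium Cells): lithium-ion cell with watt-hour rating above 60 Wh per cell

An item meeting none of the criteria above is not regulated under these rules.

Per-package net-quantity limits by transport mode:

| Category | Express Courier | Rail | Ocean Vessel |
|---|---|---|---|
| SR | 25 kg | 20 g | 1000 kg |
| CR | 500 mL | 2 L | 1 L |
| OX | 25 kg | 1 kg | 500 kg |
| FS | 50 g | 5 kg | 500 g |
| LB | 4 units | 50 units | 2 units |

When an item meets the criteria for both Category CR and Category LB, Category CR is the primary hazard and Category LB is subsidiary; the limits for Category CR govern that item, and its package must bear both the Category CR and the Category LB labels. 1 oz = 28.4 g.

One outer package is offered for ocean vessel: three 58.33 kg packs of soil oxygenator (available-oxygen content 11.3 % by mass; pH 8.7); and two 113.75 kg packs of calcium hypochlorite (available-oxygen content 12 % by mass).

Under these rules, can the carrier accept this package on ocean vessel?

The soil oxygenator has available-oxygen content 11.3 % by mass, which is > 8.5 % by mass, so it is Category OX (Oxidizer).
Calcium hypochlorite: available-oxygen content 12 % by mass > 8.5 % by mass → Category OX (Oxidizer).
Category OX net quantity: (three 58.33 kg packs = 174.99 kg) + (two 113.75 kg packs = 227.5 kg) = 402.49 kg.
402.49 kg is within the ocean vessel limit of 500 kg for Category OX.

Yes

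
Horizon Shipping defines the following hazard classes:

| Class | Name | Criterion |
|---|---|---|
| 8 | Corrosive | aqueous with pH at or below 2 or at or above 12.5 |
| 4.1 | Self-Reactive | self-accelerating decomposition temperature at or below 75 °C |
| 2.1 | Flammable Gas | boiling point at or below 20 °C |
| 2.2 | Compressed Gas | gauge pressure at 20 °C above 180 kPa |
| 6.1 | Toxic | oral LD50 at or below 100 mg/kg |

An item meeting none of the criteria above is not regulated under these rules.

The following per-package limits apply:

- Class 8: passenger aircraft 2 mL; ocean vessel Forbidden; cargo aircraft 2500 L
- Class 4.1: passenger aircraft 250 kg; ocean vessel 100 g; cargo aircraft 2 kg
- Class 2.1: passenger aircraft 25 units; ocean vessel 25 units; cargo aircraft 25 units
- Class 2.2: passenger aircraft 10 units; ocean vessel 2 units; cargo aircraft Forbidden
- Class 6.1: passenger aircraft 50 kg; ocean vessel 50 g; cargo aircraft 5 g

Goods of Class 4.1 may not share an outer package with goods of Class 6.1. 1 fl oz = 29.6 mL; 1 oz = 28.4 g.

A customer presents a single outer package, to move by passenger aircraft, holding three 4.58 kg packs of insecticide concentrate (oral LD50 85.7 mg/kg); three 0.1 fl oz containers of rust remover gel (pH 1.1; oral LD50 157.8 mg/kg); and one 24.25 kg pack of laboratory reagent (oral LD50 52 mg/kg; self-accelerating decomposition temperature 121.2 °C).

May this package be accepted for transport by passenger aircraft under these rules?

No

Oral LD50 85.7 mg/kg meets the Class 6.1 criterion (Toxic), so the insecticide concentrate is Class 6.1.
The rust remover gel has pH 1.1, which is ≤ 2, so it is Class 8 (Corrosive).
With oral LD50 52 mg/kg (≤ 100 mg/kg), the laboratory reagent falls in Class 6.1.
Class 6.1 net quantity: (three 4.58 kg packs = 13.74 kg) + 24.25 kg = 37.99 kg.
That is within the Class 6.1 passenger aircraft limit of 50 kg.
Class 8 quantity: three 0.1 fl oz containers = 8.88 mL.
8.88 mL > 2 mL (passenger aircraft limit, Class 8) — over the limit.
The segregation rule (Class 4.1 with Class 6.1) does not apply to Class 6.1 with Class 8.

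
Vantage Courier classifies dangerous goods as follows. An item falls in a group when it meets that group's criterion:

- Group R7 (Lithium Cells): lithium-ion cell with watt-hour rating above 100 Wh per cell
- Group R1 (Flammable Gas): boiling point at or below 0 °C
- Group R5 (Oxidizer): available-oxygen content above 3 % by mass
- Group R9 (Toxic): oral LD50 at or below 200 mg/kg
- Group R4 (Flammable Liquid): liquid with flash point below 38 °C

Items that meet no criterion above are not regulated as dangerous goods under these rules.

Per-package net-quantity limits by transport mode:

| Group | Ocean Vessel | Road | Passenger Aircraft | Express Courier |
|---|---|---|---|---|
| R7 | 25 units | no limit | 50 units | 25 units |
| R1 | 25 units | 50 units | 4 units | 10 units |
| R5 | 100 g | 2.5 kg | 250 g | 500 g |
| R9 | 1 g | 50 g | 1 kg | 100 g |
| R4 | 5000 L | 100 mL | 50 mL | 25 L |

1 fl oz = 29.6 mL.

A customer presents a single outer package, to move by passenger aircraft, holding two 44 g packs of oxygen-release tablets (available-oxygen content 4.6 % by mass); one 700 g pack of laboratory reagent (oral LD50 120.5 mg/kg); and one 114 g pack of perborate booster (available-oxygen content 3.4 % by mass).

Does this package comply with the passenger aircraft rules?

With available-oxygen content 4.6 % by mass (> 3 % by mass), the oxygen-release tablets fall in Group R5.
With oral LD50 120.5 mg/kg (≤ 200 mg/kg), the laboratory reagent falls in Group R9.
Perborate booster: available-oxygen content 3.4 % by mass > 3 % by mass → Group R5 (Oxidizer).
Total Group R5: (two 44 g packs = 88 g) + 114 g = 202 g.
202 g ≤ 250 g (passenger aircraft limit, Group R5) — within limit.
Group R9 quantity: 700 g.
That is within the Group R9 passenger aircraft limit of 1 kg.
Every hazard group is within its passenger aircraft limit and no segregation rule is violated.

Yes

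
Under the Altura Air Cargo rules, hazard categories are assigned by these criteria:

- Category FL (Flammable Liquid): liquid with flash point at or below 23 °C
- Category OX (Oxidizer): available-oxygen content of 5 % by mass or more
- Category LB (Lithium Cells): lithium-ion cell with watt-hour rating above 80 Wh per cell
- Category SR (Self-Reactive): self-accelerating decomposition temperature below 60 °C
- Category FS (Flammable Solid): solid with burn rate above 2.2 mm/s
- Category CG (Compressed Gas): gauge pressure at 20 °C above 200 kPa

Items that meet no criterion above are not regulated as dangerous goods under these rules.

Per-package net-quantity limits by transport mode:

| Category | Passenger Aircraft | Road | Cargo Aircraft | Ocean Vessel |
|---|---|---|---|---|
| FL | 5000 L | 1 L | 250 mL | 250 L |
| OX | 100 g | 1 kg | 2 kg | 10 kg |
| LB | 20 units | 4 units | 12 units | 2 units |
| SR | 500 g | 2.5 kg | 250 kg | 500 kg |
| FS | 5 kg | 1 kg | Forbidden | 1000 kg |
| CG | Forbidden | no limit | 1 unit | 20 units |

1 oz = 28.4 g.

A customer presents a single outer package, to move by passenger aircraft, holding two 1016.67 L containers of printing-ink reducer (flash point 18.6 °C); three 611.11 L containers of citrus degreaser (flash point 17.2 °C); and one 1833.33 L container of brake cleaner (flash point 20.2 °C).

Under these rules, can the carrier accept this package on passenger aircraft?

No

Printing-ink reducer: flash point 18.6 °C ≤ 23 °C → Category FL (Flammable Liquid).
The citrus degreaser has flash point 17.2 °C, which is ≤ 23 °C, so it is Category FL (Flammable Liquid).
Brake cleaner: flash point 20.2 °C ≤ 23 °C → Category FL (Flammable Liquid).
Category FL net quantity: (two 1016.67 L containers = 2033.34 L) + (three 611.11 L containers = 1833.33 L) + 1833.33 L = 5700 L.
That exceeds the Category FL passenger aircraft limit of 5000 L.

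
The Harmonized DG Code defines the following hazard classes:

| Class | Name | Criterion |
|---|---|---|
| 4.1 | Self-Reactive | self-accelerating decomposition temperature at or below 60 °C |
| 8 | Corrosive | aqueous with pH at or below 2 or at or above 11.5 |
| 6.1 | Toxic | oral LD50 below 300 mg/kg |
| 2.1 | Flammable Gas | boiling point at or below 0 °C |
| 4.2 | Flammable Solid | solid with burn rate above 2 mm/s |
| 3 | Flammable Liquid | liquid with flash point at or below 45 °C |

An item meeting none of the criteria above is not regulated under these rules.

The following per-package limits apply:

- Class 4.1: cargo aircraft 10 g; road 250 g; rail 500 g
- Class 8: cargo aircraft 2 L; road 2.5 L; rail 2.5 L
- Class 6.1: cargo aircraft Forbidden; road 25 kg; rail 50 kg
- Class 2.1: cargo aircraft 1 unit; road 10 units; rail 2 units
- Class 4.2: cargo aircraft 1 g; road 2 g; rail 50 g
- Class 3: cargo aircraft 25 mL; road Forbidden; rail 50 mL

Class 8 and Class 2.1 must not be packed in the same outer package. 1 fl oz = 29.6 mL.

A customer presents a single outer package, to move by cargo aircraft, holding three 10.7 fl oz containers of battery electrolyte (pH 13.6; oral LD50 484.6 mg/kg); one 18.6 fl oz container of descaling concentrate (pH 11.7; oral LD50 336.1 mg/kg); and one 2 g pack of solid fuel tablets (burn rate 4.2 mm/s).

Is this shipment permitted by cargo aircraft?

No

The battery electrolyte has pH 13.6, which is ≥ 11.5, so it is Class 8 (Corrosive).
Descaling concentrate: pH 11.7 ≥ 11.5 → Class 8 (Corrosive).
Solid fuel tablets: burn rate 4.2 mm/s > 2 mm/s → Class 4.2 (Flammable Solid).
Total Class 8: (three 10.7 fl oz containers = 950.16 mL) + (one 18.6 fl oz container = 550.56 mL) = 1500.72 mL.
1500.72 mL ≤ 2 L (cargo aircraft limit, Class 8) — within limit.
Class 4.2 quantity: 2 g.
That exceeds the Class 4.2 cargo aircraft limit of 1 g.
The segregation rule (Class 8 with Class 2.1) does not apply to Class 8 with Class 4.2.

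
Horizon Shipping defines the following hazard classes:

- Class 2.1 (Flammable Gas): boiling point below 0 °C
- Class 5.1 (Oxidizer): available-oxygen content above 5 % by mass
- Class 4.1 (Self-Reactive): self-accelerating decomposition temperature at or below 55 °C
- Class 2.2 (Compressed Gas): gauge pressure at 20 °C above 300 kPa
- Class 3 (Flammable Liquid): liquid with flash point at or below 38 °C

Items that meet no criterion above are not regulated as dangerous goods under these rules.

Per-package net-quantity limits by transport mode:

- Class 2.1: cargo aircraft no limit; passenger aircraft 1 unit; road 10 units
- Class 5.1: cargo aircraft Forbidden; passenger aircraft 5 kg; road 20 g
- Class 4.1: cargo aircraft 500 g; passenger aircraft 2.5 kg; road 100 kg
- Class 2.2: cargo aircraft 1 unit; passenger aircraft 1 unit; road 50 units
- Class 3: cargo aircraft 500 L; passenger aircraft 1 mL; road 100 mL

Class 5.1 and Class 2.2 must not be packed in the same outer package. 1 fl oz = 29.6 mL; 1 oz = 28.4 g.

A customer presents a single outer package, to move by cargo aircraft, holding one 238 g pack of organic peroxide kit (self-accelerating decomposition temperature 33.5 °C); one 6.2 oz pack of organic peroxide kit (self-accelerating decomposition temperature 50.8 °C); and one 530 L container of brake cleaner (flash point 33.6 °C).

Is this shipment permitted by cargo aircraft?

No

With self-accelerating decomposition temperature 33.5 °C (≤ 55 °C), the organic peroxide kit falls in Class 4.1.
With self-accelerating decomposition temperature 50.8 °C (≤ 55 °C), the organic peroxide kit falls in Class 4.1.
Flash point 33.6 °C meets the Class 3 criterion (Flammable Liquid), so the brake cleaner is Class 3.
Class 3 quantity: 530 L.
530 L exceeds the cargo aircraft limit of 500 L for Class 3.
Class 4.1 net quantity: 238 g + (one 6.2 oz pack = 176.08 g) = 414.08 g.
414.08 g is within the cargo aircraft limit of 500 g for Class 4.1.
The segregation rule (Class 5.1 with Class 2.2) does not apply to Class 3 with Class 4.1.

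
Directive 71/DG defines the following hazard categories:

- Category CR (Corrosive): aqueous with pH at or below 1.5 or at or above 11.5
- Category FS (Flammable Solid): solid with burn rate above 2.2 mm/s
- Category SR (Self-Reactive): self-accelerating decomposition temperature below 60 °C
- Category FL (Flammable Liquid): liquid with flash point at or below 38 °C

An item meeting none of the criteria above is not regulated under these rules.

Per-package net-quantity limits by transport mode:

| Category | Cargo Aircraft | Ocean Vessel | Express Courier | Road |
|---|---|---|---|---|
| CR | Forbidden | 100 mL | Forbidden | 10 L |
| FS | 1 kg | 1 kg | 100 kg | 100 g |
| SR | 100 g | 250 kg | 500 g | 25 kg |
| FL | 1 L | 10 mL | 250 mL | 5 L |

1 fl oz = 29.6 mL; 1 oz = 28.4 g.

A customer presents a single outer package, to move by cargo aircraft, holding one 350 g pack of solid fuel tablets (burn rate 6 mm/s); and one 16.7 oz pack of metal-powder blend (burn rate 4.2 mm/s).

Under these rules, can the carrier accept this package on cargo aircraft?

Solid fuel tablets: burn rate 6 mm/s > 2.2 mm/s → Category FS (Flammable Solid).
The metal-powder blend has burn rate 4.2 mm/s, which is > 2.2 mm/s, so it is Category FS (Flammable Solid).
Category FS net quantity: 350 g + (one 16.7 oz pack = 474.28 g) = 824.28 g.
824.28 g is within the cargo aircraft limit of 1 kg for Category FS.

Yes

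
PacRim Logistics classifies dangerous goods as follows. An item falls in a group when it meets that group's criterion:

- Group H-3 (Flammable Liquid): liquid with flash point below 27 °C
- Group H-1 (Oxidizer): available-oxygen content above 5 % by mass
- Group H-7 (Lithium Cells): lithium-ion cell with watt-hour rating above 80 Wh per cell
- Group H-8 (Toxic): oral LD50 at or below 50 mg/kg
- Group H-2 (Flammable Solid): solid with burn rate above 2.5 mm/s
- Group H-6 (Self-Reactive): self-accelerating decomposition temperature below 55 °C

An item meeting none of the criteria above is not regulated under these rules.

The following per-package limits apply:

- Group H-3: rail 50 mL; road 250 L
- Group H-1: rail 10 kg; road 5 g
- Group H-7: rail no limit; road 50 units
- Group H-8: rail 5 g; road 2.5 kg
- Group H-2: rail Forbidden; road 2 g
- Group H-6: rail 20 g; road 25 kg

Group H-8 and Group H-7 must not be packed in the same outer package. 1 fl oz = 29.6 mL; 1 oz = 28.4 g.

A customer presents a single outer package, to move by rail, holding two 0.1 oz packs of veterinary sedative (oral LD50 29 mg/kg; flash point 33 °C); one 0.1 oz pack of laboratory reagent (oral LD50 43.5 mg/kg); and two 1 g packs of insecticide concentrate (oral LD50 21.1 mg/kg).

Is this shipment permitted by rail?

The veterinary sedative has oral LD50 29 mg/kg, which is ≤ 50 mg/kg, so it is Group H-8 (Toxic).
Laboratory reagent: oral LD50 43.5 mg/kg ≤ 50 mg/kg → Group H-8 (Toxic).
The insecticide concentrate has oral LD50 21.1 mg/kg, which is ≤ 50 mg/kg, so it is Group H-8 (Toxic).
Group H-8 net quantity: (two 0.1 oz packs = 5.68 g) + (one 0.1 oz pack = 2.84 g) + (two 1 g packs = 2 g) = 10.52 g.
10.52 g exceeds the rail limit of 5 g for Group H-8.

No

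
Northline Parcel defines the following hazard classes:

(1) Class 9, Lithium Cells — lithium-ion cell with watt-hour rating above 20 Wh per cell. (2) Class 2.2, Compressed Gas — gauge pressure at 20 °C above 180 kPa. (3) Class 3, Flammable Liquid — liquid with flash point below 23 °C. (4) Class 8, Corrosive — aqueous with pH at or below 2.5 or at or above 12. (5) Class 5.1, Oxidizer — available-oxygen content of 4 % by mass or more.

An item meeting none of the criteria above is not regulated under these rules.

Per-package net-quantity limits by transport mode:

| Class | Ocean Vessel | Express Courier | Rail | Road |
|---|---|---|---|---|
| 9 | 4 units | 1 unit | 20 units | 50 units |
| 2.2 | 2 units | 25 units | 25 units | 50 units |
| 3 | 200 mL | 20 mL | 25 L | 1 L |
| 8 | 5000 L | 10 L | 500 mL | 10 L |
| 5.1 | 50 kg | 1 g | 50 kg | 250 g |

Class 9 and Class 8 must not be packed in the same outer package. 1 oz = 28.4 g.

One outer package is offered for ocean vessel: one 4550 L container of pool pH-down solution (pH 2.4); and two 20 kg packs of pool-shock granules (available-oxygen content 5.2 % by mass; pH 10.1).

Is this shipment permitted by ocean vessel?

With pH 2.4 (≤ 2.5), the pool pH-down solution falls in Class 8.
The pool-shock granules have available-oxygen content 5.2 % by mass, which is ≥ 4 % by mass, so they are Class 5.1 (Oxidizer).
Class 5.1 quantity: two 20 kg packs = 40 kg.
40 kg is within the ocean vessel limit of 50 kg for Class 5.1.
Class 8 quantity: 4550 L.
4550 L is within the ocean vessel limit of 5000 L for Class 8.
The segregation rule (Class 9 with Class 8) does not apply to Class 5.1 with Class 8.
Every hazard class is within its ocean vessel limit and no segregation rule is violated.

Yes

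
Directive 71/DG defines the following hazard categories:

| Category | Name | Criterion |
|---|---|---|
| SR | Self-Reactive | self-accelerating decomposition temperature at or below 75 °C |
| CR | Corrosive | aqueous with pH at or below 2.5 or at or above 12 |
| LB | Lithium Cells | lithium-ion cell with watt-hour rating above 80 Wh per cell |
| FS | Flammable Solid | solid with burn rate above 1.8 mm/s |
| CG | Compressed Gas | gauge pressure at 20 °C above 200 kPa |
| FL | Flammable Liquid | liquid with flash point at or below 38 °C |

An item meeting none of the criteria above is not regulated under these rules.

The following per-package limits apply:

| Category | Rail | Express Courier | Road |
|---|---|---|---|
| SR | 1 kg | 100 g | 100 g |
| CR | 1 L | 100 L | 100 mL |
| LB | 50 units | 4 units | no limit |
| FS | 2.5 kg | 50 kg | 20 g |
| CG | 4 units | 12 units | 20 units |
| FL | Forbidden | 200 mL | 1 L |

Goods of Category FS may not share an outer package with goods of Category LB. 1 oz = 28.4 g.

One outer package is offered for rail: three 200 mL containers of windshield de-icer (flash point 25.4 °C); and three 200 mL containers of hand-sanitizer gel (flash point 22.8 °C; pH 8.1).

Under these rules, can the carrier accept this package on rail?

With flash point 25.4 °C (≤ 38 °C), the windshield de-icer falls in Category FL.
The hand-sanitizer gel has flash point 22.8 °C, which is ≤ 38 °C, so it is Category FL (Flammable Liquid).
Category FL net quantity: (three 200 mL containers = 600 mL) + (three 200 mL containers = 600 mL) = 1.2 L.
By rail, Category FL is Forbidden regardless of quantity.

No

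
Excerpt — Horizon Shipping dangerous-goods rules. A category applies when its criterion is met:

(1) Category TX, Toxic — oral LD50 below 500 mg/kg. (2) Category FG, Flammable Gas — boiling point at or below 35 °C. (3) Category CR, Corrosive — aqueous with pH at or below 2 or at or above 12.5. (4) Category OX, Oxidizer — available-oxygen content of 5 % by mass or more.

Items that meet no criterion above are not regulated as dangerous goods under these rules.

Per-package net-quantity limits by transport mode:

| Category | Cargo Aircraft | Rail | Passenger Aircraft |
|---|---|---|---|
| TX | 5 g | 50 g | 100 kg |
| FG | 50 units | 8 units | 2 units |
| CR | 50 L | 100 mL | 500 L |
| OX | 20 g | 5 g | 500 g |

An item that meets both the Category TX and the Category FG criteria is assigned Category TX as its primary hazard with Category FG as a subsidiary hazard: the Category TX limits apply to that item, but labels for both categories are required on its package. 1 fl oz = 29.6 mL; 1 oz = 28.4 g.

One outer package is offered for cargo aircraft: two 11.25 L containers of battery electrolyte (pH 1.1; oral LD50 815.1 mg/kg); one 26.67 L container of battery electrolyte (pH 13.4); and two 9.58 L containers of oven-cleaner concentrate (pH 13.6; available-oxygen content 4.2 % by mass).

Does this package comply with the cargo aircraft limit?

No

The battery electrolyte has pH 1.1, which is ≤ 2, so it is Category CR (Corrosive).
pH 13.4 meets the Category CR criterion (Corrosive), so the battery electrolyte is Category CR.
Oven-cleaner concentrate: pH 13.6 ≥ 12.5 → Category CR (Corrosive).
Total Category CR: (two 11.25 L containers = 22.5 L) + 26.67 L + (two 9.58 L containers = 19.16 L) = 68.33 L.
That exceeds the Category CR cargo aircraft limit of 50 L.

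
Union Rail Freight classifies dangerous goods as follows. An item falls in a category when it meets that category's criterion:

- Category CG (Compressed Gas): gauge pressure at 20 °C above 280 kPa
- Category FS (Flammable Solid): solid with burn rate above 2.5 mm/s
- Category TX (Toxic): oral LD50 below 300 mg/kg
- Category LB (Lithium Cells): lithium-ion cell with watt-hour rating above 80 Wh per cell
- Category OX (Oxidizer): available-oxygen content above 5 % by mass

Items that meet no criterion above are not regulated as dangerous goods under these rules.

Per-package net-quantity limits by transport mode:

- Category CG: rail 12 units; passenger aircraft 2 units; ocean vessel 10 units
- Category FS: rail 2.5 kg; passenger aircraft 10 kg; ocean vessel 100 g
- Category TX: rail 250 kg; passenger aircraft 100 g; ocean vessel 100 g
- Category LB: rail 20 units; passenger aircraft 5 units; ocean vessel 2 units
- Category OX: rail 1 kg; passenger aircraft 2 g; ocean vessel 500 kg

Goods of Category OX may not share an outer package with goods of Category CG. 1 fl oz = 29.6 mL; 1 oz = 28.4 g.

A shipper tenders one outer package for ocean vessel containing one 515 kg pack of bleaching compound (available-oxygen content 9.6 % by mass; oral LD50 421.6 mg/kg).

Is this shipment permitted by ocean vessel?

No

Available-oxygen content 9.6 % by mass meets the Category OX criterion (Oxidizer), so the bleaching compound is Category OX.
Category OX quantity: 515 kg.
515 kg > 500 kg (ocean vessel limit, Category OX) — over the limit.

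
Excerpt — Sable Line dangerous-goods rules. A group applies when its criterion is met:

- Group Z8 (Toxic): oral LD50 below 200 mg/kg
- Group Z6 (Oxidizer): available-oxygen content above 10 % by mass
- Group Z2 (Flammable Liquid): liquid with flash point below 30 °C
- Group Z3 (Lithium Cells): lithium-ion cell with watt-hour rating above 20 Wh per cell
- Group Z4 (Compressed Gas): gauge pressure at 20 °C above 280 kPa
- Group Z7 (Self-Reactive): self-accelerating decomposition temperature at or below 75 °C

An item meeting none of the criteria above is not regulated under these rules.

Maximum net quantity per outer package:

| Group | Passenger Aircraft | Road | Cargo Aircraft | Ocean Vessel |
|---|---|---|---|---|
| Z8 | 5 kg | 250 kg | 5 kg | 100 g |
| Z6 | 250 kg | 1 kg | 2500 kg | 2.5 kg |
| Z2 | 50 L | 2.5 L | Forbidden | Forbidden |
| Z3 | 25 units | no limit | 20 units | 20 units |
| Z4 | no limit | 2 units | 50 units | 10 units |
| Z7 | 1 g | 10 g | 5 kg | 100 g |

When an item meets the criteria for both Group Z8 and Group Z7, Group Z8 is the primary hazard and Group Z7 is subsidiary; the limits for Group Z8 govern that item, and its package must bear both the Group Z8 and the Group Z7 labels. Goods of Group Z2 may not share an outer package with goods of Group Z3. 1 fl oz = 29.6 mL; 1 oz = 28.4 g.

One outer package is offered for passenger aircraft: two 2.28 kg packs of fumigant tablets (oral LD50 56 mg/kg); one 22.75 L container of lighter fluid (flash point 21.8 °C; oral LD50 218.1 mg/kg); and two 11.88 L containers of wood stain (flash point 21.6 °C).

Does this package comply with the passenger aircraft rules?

The fumigant tablets have oral LD50 56 mg/kg, which is < 200 mg/kg, so they are Group Z8 (Toxic).
Lighter fluid: flash point 21.8 °C < 30 °C → Group Z2 (Flammable Liquid).
With flash point 21.6 °C (< 30 °C), the wood stain falls in Group Z2.
Total Group Z2: 22.75 L + (two 11.88 L containers = 23.76 L) = 46.51 L.
46.51 L is within the passenger aircraft limit of 50 L for Group Z2.
Group Z8 quantity: two 2.28 kg packs = 4.56 kg.
4.56 kg is within the passenger aircraft limit of 5 kg for Group Z8.
The segregation rule (Group Z2 with Group Z3) does not apply to Group Z2 with Group Z8.
Every hazard group is within its passenger aircraft limit and no segregation rule is violated.

Yes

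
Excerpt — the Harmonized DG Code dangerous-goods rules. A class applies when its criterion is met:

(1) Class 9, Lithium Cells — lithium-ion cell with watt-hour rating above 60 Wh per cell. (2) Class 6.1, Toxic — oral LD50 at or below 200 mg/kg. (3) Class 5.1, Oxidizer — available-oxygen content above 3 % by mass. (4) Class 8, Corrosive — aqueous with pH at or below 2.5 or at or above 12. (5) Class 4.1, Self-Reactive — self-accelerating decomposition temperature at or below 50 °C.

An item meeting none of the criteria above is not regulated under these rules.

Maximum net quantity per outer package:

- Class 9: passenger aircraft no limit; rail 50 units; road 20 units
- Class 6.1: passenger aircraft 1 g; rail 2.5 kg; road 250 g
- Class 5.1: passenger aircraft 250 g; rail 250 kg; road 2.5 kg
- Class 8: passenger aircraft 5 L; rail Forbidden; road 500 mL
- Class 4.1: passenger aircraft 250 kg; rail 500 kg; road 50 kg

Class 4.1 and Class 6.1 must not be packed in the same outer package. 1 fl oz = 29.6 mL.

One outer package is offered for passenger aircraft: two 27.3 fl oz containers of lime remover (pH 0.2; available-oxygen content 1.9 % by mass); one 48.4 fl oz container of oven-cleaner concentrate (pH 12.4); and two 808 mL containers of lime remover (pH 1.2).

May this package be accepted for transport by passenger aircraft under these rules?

Yes

pH 0.2 meets the Class 8 criterion (Corrosive), so the lime remover is Class 8.
pH 12.4 meets the Class 8 criterion (Corrosive), so the oven-cleaner concentrate is Class 8.
With pH 1.2 (≤ 2.5), the lime remover falls in Class 8.
Class 8 net quantity: (two 27.3 fl oz containers = 1616.16 mL) + (one 48.4 fl oz container = 1432.64 mL) + (two 808 mL containers = 1.616 L) = 4664.8 mL.
That is within the Class 8 passenger aircraft limit of 5 L.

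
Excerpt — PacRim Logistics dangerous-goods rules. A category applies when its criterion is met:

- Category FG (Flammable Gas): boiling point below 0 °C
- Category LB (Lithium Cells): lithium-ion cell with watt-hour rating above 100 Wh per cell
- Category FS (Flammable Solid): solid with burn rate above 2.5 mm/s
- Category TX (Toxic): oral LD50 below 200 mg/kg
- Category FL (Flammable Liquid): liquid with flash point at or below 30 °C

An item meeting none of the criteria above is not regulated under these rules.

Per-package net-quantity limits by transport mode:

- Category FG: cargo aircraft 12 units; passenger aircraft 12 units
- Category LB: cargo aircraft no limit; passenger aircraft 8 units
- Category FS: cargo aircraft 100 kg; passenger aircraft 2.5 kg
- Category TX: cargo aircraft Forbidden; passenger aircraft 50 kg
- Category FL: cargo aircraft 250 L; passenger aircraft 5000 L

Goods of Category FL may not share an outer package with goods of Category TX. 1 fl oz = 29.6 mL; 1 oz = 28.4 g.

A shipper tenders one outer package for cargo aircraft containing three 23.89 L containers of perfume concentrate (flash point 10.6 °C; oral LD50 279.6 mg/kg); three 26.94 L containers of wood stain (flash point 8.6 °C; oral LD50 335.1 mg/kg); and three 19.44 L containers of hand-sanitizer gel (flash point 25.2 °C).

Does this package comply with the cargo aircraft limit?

With flash point 10.6 °C (≤ 30 °C), the perfume concentrate falls in Category FL.
Flash point 8.6 °C meets the Category FL criterion (Flammable Liquid), so the wood stain is Category FL.
Flash point 25.2 °C meets the Category FL criterion (Flammable Liquid), so the hand-sanitizer gel is Category FL.
Total Category FL: (three 23.89 L containers = 71.67 L) + (three 26.94 L containers = 80.82 L) + (three 19.44 L containers = 58.32 L) = 210.81 L.
210.81 L is within the cargo aircraft limit of 250 L for Category FL.

Yes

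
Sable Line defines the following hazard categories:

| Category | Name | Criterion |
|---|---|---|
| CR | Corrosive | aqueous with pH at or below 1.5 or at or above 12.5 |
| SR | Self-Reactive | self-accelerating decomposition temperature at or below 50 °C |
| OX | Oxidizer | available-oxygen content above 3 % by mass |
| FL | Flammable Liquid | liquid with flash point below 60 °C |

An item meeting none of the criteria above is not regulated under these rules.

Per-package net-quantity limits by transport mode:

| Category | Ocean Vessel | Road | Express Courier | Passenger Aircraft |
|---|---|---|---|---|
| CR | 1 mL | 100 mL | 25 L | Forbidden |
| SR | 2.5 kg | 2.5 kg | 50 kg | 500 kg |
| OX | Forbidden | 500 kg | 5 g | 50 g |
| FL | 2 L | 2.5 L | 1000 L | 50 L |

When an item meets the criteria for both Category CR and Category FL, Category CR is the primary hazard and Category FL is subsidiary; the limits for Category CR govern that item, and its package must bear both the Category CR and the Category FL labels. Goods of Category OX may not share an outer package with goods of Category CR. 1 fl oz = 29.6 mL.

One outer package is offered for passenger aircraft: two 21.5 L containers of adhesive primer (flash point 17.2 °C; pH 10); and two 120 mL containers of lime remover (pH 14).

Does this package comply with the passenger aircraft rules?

The adhesive primer has flash point 17.2 °C, which is < 60 °C, so it is Category FL (Flammable Liquid).
Lime remover: pH 14 ≥ 12.5 → Category CR (Corrosive).
Category FL quantity: two 21.5 L containers = 43 L.
43 L is within the passenger aircraft limit of 50 L for Category FL.
Category CR quantity: two 120 mL containers = 240 mL.
Category CR is Forbidden by passenger aircraft.
The segregation rule (Category OX with Category CR) does not apply to Category FL with Category CR.

No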